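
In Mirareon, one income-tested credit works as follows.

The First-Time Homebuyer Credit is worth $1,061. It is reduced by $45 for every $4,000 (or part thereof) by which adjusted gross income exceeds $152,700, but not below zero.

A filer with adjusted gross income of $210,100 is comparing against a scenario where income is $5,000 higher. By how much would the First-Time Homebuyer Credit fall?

At $210,100 — income exceeds $152,700 by $57,400, which is 15 full-or-partial $4,000 increments; reduction = 15 × $45 = $675, leaving $386.
At $215,100 — income exceeds $152,700 by $62,400, which is 16 full-or-partial $4,000 increments; reduction = 16 × $45 = $720, leaving $341.
Lost: $386 − $341 = $45.

$45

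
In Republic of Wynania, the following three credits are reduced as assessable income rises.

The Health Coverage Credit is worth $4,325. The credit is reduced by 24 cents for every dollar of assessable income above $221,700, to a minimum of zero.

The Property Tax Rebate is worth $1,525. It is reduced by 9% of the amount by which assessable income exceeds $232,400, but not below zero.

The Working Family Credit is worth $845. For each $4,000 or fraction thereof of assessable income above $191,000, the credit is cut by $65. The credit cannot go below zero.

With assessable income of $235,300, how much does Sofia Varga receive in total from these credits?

$2,390

Health Coverage Credit: 24% of the $13,600 excess over $221,700 is $3,264; credit = $4,325 − $3,264 = $1,061.
Property Tax Rebate: 9% of the $2,900 excess over $232,400 is $261; credit = $1,525 − $261 = $1,264.
Working Family Credit: income exceeds $191,000 by $44,300, which is 12 full-or-partial $4,000 increments; reduction = 12 × $65 = $780, leaving $65.
Total: $1,061 + $1,264 + $65 = $2,390.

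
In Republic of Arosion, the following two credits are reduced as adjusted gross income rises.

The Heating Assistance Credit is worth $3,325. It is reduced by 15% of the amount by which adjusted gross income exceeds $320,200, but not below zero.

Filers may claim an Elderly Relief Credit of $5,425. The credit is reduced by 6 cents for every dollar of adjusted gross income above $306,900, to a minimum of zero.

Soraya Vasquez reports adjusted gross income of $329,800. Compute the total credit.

Heating Assistance Credit: 15% of the $9,600 excess over $320,200 is $1,440; credit = $3,325 − $1,440 = $1,885.
Elderly Relief Credit: 6% of the $22,900 excess over $306,900 is $1,374; credit = $5,425 − $1,374 = $4,051.
Total: $1,885 + $4,051 = $5,936.

$5,936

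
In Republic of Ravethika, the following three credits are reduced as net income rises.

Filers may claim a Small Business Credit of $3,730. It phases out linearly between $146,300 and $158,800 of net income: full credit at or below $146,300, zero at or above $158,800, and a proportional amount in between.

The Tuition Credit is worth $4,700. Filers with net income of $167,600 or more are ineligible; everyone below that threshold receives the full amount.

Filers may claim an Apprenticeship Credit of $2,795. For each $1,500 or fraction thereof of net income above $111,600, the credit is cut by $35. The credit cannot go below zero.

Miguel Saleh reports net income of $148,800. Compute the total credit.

$9,604

Small Business Credit: $148,800 is $2,500 into a $12,500 phase-out range, leaving 10,000/12,500 of the credit: $3,730 × 10,000/12,500 = $2,984.
Tuition Credit: $148,800 is below the $167,600 cutoff, so the full $4,700 applies.
Apprenticeship Credit: income exceeds $111,600 by $37,200, which is 25 full-or-partial $1,500 increments; reduction = 25 × $35 = $875, leaving $1,920.
Total: $2,984 + $4,700 + $1,920 = $9,604.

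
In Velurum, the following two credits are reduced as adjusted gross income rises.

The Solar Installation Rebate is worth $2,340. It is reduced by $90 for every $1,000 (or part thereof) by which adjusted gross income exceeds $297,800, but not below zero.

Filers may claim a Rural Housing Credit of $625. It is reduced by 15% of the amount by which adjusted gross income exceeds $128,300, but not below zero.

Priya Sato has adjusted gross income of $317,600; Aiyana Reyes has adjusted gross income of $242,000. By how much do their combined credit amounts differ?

Priya ($317,600): Solar Installation Rebate: income exceeds $297,800 by $19,800, which is 20 full-or-partial $1,000 increments; reduction = 20 × $90 = $1,800, leaving $540. Rural Housing Credit: 15% of the $189,300 excess over $128,300 is $28,395 ≥ base, so the credit is $0. total $540 + $0 = $540
Aiyana ($242,000): Solar Installation Rebate: $242,000 is at or below the $297,800 threshold, so the full $2,340 applies. Rural Housing Credit: 15% of the $113,700 excess over $128,300 is $17,055 ≥ base, so the credit is $0. total $2,340 + $0 = $2,340
Difference: |$540 − $2,340| = $1,800.

$1,800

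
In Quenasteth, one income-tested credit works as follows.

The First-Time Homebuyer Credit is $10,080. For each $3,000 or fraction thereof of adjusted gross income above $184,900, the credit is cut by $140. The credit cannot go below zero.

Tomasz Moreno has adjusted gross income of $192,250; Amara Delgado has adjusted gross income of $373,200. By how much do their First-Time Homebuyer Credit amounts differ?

Tomasz ($192,250): First-Time Homebuyer Credit: income exceeds $184,900 by $7,350, which is 3 full-or-partial $3,000 increments; reduction = 3 × $140 = $420, leaving $9,660.
Amara ($373,200): First-Time Homebuyer Credit: income exceeds $184,900 by $188,300, which is 63 full-or-partial $3,000 increments; reduction = 63 × $140 = $8,820, leaving $1,260.
Difference: |$9,660 − $1,260| = $8,400.

$8,400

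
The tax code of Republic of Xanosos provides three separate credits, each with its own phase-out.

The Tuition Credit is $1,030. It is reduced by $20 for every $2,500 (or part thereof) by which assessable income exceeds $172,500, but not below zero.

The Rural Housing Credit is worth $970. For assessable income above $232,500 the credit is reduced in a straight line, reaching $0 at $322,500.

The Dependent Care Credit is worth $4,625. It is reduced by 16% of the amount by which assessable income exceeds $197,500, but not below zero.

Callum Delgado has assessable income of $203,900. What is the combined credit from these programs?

$5,341

Tuition Credit: income exceeds $172,500 by $31,400, which is 13 full-or-partial $2,500 increments; reduction = 13 × $20 = $260, leaving $770.
Rural Housing Credit: $203,900 is at or below the $232,500 threshold, so the full $970 applies.
Dependent Care Credit: 16% of the $6,400 excess over $197,500 is $1,024; credit = $4,625 − $1,024 = $3,601.
Total: $770 + $970 + $3,601 = $5,341.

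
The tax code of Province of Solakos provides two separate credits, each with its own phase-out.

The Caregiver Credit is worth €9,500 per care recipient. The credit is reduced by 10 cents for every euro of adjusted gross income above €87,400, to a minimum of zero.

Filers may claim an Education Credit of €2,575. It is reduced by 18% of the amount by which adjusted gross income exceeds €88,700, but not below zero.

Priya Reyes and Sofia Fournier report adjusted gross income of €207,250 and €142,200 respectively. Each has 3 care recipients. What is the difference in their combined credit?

€6,505

Priya (€207,250): Caregiver Credit: base = 3 × €9,500 = €28,500. 10% of the €119,850 excess over €87,400 is €11,985; credit = €28,500 − €11,985 = €16,515. Education Credit: 18% of the €118,550 excess over €88,700 is €21,339 ≥ base, so the credit is €0. total €16,515 + €0 = €16,515
Sofia (€142,200): Caregiver Credit: base = 3 × €9,500 = €28,500. 10% of the €54,800 excess over €87,400 is €5,480; credit = €28,500 − €5,480 = €23,020. Education Credit: 18% of the €53,500 excess over €88,700 is €9,630 ≥ base, so the credit is €0. total €23,020 + €0 = €23,020
Difference: |€16,515 − €23,020| = €6,505.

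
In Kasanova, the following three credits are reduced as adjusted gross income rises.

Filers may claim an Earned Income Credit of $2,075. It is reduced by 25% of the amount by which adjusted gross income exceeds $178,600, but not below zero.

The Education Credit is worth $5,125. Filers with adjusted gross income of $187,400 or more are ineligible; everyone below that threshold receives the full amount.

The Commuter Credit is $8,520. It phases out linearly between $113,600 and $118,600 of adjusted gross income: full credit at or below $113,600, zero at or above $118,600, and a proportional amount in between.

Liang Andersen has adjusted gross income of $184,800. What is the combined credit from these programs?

$5,650

Earned Income Credit: 25% of the $6,200 excess over $178,600 is $1,550; credit = $2,075 − $1,550 = $525.
Education Credit: $184,800 is below the $187,400 cutoff, so the full $5,125 applies.
Commuter Credit: $184,800 is at or above $118,600, so the credit is $0.
Total: $525 + $5,125 + $0 = $5,650.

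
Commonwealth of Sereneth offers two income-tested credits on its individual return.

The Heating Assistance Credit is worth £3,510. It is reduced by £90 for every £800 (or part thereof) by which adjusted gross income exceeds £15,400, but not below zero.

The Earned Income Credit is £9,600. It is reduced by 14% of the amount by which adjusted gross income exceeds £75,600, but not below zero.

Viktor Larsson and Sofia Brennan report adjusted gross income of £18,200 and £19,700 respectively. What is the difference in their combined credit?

£180

Viktor (£18,200): Heating Assistance Credit: income exceeds £15,400 by £2,800, which is 4 full-or-partial £800 increments; reduction = 4 × £90 = £360, leaving £3,150. Earned Income Credit: £18,200 is at or below the £75,600 threshold, so the full £9,600 applies. total £3,150 + £9,600 = £12,750
Sofia (£19,700): Heating Assistance Credit: income exceeds £15,400 by £4,300, which is 6 full-or-partial £800 increments; reduction = 6 × £90 = £540, leaving £2,970. Earned Income Credit: £19,700 is at or below the £75,600 threshold, so the full £9,600 applies. total £2,970 + £9,600 = £12,570
Difference: |£12,750 − £12,570| = £180.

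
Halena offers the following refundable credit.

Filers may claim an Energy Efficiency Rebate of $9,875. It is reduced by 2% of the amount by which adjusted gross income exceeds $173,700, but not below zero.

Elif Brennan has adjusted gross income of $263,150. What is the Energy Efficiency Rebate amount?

$8,086

Energy Efficiency Rebate: 2% of the $89,450 excess over $173,700 is $1,789; credit = $9,875 − $1,789 = $8,086.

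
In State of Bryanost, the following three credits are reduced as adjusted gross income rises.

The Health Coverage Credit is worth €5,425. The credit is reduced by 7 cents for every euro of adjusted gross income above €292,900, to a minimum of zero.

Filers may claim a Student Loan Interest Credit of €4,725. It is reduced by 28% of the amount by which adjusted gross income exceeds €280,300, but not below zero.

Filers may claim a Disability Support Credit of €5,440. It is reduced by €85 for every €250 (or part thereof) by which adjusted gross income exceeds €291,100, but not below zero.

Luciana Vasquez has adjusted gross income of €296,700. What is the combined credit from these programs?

€8,777

Health Coverage Credit: 7% of the €3,800 excess over €292,900 is €266; credit = €5,425 − €266 = €5,159.
Student Loan Interest Credit: 28% of the €16,400 excess over €280,300 is €4,592; credit = €4,725 − €4,592 = €133.
Disability Support Credit: income exceeds €291,100 by €5,600, which is 23 full-or-partial €250 increments; reduction = 23 × €85 = €1,955, leaving €3,485.
Total: €5,159 + €133 + €3,485 = €8,777.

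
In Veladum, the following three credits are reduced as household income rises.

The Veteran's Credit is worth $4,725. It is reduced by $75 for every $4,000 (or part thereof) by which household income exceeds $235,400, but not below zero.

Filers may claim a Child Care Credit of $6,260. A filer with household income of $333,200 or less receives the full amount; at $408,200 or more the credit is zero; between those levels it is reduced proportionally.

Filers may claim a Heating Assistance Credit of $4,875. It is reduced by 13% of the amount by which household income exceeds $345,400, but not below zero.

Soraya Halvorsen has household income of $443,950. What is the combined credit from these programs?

Veteran's Credit: income exceeds $235,400 by $208,550, which is 53 full-or-partial $4,000 increments; reduction = 53 × $75 = $3,975, leaving $750.
Child Care Credit: $443,950 is at or above $408,200, so the credit is $0.
Heating Assistance Credit: 13% of the $98,550 excess over $345,400 is $12,811.50 ≥ base, so the credit is $0.
Total: $750 + $0 + $0 = $750.

$750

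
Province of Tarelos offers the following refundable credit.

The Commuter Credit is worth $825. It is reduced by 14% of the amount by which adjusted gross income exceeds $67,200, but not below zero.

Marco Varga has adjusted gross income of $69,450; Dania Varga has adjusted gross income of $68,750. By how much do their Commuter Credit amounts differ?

Marco ($69,450): Commuter Credit: 14% of the $2,250 excess over $67,200 is $315; credit = $825 − $315 = $510.
Dania ($68,750): Commuter Credit: 14% of the $1,550 excess over $67,200 is $217; credit = $825 − $217 = $608.
Difference: |$510 − $608| = $98.

$98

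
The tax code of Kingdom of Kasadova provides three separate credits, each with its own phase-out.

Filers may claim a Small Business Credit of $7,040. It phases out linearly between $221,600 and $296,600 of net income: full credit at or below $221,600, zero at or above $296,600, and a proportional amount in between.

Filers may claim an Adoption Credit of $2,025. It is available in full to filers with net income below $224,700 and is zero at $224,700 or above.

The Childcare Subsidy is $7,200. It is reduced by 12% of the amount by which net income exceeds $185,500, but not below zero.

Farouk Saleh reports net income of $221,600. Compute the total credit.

Small Business Credit: $221,600 is at or below the $221,600 threshold, so the full $7,040 applies.
Adoption Credit: $221,600 is below the $224,700 cutoff, so the full $2,025 applies.
Childcare Subsidy: 12% of the $36,100 excess over $185,500 is $4,332; credit = $7,200 − $4,332 = $2,868.
Total: $7,040 + $2,025 + $2,868 = $11,933.

$11,933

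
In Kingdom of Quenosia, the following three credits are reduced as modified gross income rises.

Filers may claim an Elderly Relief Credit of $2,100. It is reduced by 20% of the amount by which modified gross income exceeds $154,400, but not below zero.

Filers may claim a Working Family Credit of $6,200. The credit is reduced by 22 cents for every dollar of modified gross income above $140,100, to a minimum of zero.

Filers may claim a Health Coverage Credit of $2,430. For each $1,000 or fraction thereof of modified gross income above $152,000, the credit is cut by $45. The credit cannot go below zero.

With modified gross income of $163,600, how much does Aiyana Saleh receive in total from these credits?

Elderly Relief Credit: 20% of the $9,200 excess over $154,400 is $1,840; credit = $2,100 − $1,840 = $260.
Working Family Credit: 22% of the $23,500 excess over $140,100 is $5,170; credit = $6,200 − $5,170 = $1,030.
Health Coverage Credit: income exceeds $152,000 by $11,600, which is 12 full-or-partial $1,000 increments; reduction = 12 × $45 = $540, leaving $1,890.
Total: $260 + $1,030 + $1,890 = $3,180.

$3,180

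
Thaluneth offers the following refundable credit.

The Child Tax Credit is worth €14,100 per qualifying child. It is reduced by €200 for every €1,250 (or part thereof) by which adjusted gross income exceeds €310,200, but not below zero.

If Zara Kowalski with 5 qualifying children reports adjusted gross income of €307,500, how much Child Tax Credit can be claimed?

Child Tax Credit: base = 5 × €14,100 = €70,500. €307,500 is at or below the €310,200 threshold, so the full €70,500 applies.

€70,500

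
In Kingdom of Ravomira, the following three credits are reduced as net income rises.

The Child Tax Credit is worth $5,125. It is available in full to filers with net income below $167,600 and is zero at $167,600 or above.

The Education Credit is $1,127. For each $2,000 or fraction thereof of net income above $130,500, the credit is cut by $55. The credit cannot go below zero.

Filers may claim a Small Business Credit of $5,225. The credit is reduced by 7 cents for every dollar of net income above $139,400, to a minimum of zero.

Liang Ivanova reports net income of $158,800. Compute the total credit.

$9,294

Child Tax Credit: $158,800 is below the $167,600 cutoff, so the full $5,125 applies.
Education Credit: income exceeds $130,500 by $28,300, which is 15 full-or-partial $2,000 increments; reduction = 15 × $55 = $825, leaving $302.
Small Business Credit: 7% of the $19,400 excess over $139,400 is $1,358; credit = $5,225 − $1,358 = $3,867.
Total: $5,125 + $302 + $3,867 = $9,294.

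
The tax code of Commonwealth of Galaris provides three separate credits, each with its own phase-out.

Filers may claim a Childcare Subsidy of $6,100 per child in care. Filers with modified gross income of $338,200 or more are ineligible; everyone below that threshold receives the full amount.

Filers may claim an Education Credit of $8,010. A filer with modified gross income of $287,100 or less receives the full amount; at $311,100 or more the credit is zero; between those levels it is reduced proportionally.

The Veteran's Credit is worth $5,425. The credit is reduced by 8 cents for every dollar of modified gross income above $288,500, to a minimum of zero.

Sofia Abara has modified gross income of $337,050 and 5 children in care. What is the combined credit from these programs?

Childcare Subsidy: base = 5 × $6,100 = $30,500. $337,050 is below the $338,200 cutoff, so the full $30,500 applies.
Education Credit: $337,050 is at or above $311,100, so the credit is $0.
Veteran's Credit: 8% of the $48,550 excess over $288,500 is $3,884; credit = $5,425 − $3,884 = $1,541.
Total: $30,500 + $0 + $1,541 = $32,041.

$32,041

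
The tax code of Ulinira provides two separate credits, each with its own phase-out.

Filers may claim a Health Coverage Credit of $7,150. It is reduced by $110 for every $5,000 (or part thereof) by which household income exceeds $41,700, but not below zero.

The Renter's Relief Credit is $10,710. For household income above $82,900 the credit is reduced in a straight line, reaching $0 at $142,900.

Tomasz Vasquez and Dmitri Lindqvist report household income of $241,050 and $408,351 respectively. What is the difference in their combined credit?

Tomasz ($241,050): Health Coverage Credit: income exceeds $41,700 by $199,350, which is 40 full-or-partial $5,000 increments; reduction = 40 × $110 = $4,400, leaving $2,750. Renter's Relief Credit: $241,050 is at or above $142,900, so the credit is $0. total $2,750 + $0 = $2,750
Dmitri ($408,351): Health Coverage Credit: income exceeds $41,700 by $366,651 → 74 increments × $110 = $8,140 ≥ base, so the credit is $0. Renter's Relief Credit: $408,351 is at or above $142,900, so the credit is $0. total $0 + $0 = $0
Difference: |$2,750 − $0| = $2,750.

$2,750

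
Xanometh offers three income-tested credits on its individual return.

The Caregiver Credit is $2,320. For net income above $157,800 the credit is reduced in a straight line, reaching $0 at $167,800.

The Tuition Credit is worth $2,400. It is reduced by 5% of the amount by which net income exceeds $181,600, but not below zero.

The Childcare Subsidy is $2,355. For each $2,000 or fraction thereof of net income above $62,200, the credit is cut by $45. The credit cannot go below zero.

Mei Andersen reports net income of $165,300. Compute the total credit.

Caregiver Credit: $165,300 is $7,500 into a $10,000 phase-out range, leaving 2,500/10,000 of the credit: $2,320 × 2,500/10,000 = $580.
Tuition Credit: $165,300 is at or below the $181,600 threshold, so the full $2,400 applies.
Childcare Subsidy: income exceeds $62,200 by $103,100, which is 52 full-or-partial $2,000 increments; reduction = 52 × $45 = $2,340, leaving $15.
Total: $580 + $2,400 + $15 = $2,995.

$2,995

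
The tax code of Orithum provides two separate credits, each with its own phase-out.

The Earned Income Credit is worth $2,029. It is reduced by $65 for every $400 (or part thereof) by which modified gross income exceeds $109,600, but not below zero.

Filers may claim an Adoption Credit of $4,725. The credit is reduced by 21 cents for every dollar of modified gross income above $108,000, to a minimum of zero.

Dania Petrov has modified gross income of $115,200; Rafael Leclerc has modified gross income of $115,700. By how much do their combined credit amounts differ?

Dania ($115,200): Earned Income Credit: income exceeds $109,600 by $5,600, which is 14 full-or-partial $400 increments; reduction = 14 × $65 = $910, leaving $1,119. Adoption Credit: 21% of the $7,200 excess over $108,000 is $1,512; credit = $4,725 − $1,512 = $3,213. total $1,119 + $3,213 = $4,332
Rafael ($115,700): Earned Income Credit: income exceeds $109,600 by $6,100, which is 16 full-or-partial $400 increments; reduction = 16 × $65 = $1,040, leaving $989. Adoption Credit: 21% of the $7,700 excess over $108,000 is $1,617; credit = $4,725 − $1,617 = $3,108. total $989 + $3,108 = $4,097
Difference: |$4,332 − $4,097| = $235.

$235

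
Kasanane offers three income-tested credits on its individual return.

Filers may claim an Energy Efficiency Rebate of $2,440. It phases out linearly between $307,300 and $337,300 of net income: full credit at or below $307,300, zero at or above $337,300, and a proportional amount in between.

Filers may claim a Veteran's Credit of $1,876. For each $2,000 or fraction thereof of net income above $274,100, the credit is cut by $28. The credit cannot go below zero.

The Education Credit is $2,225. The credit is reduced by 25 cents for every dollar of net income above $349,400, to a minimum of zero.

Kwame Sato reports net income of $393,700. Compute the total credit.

Energy Efficiency Rebate: $393,700 is at or above $337,300, so the credit is $0.
Veteran's Credit: income exceeds $274,100 by $119,600, which is 60 full-or-partial $2,000 increments; reduction = 60 × $28 = $1,680, leaving $196.
Education Credit: 25% of the $44,300 excess over $349,400 is $11,075 ≥ base, so the credit is $0.
Total: $0 + $196 + $0 = $196.

$196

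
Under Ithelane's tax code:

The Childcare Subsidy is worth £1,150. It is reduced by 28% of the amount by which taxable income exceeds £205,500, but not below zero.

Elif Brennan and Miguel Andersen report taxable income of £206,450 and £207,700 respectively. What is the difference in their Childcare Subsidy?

£350

Elif (£206,450): Childcare Subsidy: 28% of the £950 excess over £205,500 is £266; credit = £1,150 − £266 = £884.
Miguel (£207,700): Childcare Subsidy: 28% of the £2,200 excess over £205,500 is £616; credit = £1,150 − £616 = £534.
Difference: |£884 − £534| = £350.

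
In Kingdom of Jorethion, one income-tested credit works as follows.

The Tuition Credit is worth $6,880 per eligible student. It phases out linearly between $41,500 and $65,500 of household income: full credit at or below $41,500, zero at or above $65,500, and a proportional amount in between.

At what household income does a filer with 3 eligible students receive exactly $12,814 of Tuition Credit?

$50,600

Full credit = 3 × $6,880 = $20,640.
$12,814 is 12,814/20,640 of the full $20,640, so 7,826/20,640 of the $24,000 range has been used: income = $41,500 + $24,000 × 7,826/20,640 = $50,600.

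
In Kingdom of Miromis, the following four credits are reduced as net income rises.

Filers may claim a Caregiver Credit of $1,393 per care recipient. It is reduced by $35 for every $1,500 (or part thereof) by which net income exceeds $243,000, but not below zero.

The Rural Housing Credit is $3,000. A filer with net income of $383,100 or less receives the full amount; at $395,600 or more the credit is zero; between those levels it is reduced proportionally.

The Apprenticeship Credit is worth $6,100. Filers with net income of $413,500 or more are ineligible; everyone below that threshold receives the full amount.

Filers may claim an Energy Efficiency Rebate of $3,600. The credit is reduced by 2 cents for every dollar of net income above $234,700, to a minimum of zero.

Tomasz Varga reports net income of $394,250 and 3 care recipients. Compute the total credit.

Caregiver Credit: base = 3 × $1,393 = $4,179. income exceeds $243,000 by $151,250, which is 101 full-or-partial $1,500 increments; reduction = 101 × $35 = $3,535, leaving $644.
Rural Housing Credit: $394,250 is $11,150 into a $12,500 phase-out range, leaving 1,350/12,500 of the credit: $3,000 × 1,350/12,500 = $324.
Apprenticeship Credit: $394,250 is below the $413,500 cutoff, so the full $6,100 applies.
Energy Efficiency Rebate: 2% of the $159,550 excess over $234,700 is $3,191; credit = $3,600 − $3,191 = $409.
Total: $644 + $324 + $6,100 + $409 = $7,477.

$7,477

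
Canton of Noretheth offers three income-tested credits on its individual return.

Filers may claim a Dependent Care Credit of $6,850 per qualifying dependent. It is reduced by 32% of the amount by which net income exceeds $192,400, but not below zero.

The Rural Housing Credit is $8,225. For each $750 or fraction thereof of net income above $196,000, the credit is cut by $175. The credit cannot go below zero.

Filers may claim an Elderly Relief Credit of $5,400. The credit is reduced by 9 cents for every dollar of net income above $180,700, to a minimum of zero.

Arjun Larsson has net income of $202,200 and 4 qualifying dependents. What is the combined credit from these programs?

Dependent Care Credit: base = 4 × $6,850 = $27,400. 32% of the $9,800 excess over $192,400 is $3,136; credit = $27,400 − $3,136 = $24,264.
Rural Housing Credit: income exceeds $196,000 by $6,200, which is 9 full-or-partial $750 increments; reduction = 9 × $175 = $1,575, leaving $6,650.
Elderly Relief Credit: 9% of the $21,500 excess over $180,700 is $1,935; credit = $5,400 − $1,935 = $3,465.
Total: $24,264 + $6,650 + $3,465 = $34,379.

$34,379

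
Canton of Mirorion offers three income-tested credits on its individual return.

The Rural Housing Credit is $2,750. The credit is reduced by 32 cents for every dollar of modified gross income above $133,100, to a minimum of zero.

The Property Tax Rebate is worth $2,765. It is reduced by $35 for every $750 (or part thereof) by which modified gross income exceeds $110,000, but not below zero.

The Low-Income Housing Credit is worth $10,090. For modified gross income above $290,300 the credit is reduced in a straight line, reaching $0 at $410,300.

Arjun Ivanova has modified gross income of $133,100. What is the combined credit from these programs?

$14,520

Rural Housing Credit: $133,100 is at or below the $133,100 threshold, so the full $2,750 applies.
Property Tax Rebate: income exceeds $110,000 by $23,100, which is 31 full-or-partial $750 increments; reduction = 31 × $35 = $1,085, leaving $1,680.
Low-Income Housing Credit: $133,100 is at or below the $290,300 threshold, so the full $10,090 applies.
Total: $2,750 + $1,680 + $10,090 = $14,520.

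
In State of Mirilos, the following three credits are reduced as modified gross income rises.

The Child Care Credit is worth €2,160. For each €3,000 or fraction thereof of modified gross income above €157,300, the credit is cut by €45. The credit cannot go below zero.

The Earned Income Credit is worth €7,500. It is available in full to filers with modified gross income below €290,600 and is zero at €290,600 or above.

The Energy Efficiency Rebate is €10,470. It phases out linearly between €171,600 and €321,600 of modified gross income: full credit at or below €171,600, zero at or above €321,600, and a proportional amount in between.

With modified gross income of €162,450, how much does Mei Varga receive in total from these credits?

€20,040

Child Care Credit: income exceeds €157,300 by €5,150, which is 2 full-or-partial €3,000 increments; reduction = 2 × €45 = €90, leaving €2,070.
Earned Income Credit: €162,450 is below the €290,600 cutoff, so the full €7,500 applies.
Energy Efficiency Rebate: €162,450 is at or below the €171,600 threshold, so the full €10,470 applies.
Total: €2,070 + €7,500 + €10,470 = €20,040.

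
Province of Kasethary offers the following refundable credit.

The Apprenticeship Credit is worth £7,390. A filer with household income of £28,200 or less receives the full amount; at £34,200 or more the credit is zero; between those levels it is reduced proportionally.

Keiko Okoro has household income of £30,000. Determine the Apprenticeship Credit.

£5,173

Apprenticeship Credit: £30,000 is £1,800 into a £6,000 phase-out range, leaving 4,200/6,000 of the credit: £7,390 × 4,200/6,000 = £5,173.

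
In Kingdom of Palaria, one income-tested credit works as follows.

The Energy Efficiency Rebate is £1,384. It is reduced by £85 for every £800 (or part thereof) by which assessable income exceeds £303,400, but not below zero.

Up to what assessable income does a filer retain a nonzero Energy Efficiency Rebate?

After 16 increments the reduction is 16 × £85 = £1,360, leaving £24; one more increment wipes it out. Increment 16 ends at excess 16 × £800 = £12,800, so the highest qualifying income is £303,400 + £12,800 = £316,200.

£316,200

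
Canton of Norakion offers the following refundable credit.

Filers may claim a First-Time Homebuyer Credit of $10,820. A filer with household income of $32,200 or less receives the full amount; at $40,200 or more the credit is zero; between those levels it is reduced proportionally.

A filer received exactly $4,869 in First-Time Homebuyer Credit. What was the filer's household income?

$36,600

$4,869 is 4,869/10,820 of the full $10,820, so 5,951/10,820 of the $8,000 range has been used: income = $32,200 + $8,000 × 5,951/10,820 = $36,600.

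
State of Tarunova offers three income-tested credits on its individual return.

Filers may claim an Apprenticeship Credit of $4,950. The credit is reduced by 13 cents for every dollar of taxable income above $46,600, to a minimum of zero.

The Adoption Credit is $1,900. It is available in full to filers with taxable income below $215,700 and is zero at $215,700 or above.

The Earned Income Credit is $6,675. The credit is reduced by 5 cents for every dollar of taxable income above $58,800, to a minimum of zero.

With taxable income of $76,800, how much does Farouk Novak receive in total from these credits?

$8,699

Apprenticeship Credit: 13% of the $30,200 excess over $46,600 is $3,926; credit = $4,950 − $3,926 = $1,024.
Adoption Credit: $76,800 is below the $215,700 cutoff, so the full $1,900 applies.
Earned Income Credit: 5% of the $18,000 excess over $58,800 is $900; credit = $6,675 − $900 = $5,775.
Total: $1,024 + $1,900 + $5,775 = $8,699.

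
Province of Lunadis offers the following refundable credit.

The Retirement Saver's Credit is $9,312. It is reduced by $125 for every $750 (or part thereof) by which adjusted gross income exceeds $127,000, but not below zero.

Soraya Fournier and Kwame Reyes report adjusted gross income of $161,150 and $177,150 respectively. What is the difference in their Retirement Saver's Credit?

$2,625

Soraya ($161,150): Retirement Saver's Credit: income exceeds $127,000 by $34,150, which is 46 full-or-partial $750 increments; reduction = 46 × $125 = $5,750, leaving $3,562.
Kwame ($177,150): Retirement Saver's Credit: income exceeds $127,000 by $50,150, which is 67 full-or-partial $750 increments; reduction = 67 × $125 = $8,375, leaving $937.
Difference: |$3,562 − $937| = $2,625.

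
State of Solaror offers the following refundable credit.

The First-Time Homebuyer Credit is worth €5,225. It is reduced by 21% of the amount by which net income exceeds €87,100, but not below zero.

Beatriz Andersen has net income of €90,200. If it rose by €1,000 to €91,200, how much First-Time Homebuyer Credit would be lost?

At €90,200 — 21% of the €3,100 excess over €87,100 is €651; credit = €5,225 − €651 = €4,574.
At €91,200 — 21% of the €4,100 excess over €87,100 is €861; credit = €5,225 − €861 = €4,364.
Lost: €4,574 − €4,364 = €210.

€210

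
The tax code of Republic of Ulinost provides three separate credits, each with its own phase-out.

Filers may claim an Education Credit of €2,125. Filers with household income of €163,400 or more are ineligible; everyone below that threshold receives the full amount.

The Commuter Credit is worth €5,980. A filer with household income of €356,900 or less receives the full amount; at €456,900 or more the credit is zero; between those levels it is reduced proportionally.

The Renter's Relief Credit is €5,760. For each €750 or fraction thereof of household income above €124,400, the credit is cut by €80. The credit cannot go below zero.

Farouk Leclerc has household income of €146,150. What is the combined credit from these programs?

Education Credit: €146,150 is below the €163,400 cutoff, so the full €2,125 applies.
Commuter Credit: €146,150 is at or below the €356,900 threshold, so the full €5,980 applies.
Renter's Relief Credit: income exceeds €124,400 by €21,750, which is 29 full-or-partial €750 increments; reduction = 29 × €80 = €2,320, leaving €3,440.
Total: €2,125 + €5,980 + €3,440 = €11,545.

€11,545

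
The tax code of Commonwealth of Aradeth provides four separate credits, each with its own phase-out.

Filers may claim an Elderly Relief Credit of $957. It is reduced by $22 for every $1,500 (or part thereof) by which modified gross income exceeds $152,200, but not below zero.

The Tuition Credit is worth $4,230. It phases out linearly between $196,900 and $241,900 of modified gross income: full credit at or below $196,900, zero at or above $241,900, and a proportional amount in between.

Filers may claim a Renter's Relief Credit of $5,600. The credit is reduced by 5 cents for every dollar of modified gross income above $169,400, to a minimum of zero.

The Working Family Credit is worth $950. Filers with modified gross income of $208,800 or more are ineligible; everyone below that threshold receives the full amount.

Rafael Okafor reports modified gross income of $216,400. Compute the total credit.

Elderly Relief Credit: income exceeds $152,200 by $64,200, which is 43 full-or-partial $1,500 increments; reduction = 43 × $22 = $946, leaving $11.
Tuition Credit: $216,400 is $19,500 into a $45,000 phase-out range, leaving 25,500/45,000 of the credit: $4,230 × 25,500/45,000 = $2,397.
Renter's Relief Credit: 5% of the $47,000 excess over $169,400 is $2,350; credit = $5,600 − $2,350 = $3,250.
Working Family Credit: $216,400 meets or exceeds the $208,800 cutoff, so the credit is $0.
Total: $11 + $2,397 + $3,250 + $0 = $5,658.

$5,658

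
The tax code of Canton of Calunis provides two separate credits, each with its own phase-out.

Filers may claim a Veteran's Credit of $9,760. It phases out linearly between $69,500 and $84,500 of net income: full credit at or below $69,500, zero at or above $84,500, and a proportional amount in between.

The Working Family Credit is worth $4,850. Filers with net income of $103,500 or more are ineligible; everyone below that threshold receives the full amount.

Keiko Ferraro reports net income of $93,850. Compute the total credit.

$4,850

Veteran's Credit: $93,850 is at or above $84,500, so the credit is $0.
Working Family Credit: $93,850 is below the $103,500 cutoff, so the full $4,850 applies.
Total: $0 + $4,850 = $4,850.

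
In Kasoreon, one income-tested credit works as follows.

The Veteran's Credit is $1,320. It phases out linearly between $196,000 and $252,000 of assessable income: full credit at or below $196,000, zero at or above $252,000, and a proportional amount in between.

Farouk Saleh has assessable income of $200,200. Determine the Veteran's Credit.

$1,221

Veteran's Credit: $200,200 is $4,200 into a $56,000 phase-out range, leaving 51,800/56,000 of the credit: $1,320 × 51,800/56,000 = $1,221.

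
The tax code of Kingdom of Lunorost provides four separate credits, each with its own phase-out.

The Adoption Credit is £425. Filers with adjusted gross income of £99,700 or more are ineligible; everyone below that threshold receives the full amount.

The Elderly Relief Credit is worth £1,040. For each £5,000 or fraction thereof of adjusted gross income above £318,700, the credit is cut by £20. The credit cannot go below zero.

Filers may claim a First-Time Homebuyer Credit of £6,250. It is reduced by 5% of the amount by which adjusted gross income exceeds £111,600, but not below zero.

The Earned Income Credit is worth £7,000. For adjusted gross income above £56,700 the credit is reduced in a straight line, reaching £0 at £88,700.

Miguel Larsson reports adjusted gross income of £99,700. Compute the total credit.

Adoption Credit: £99,700 meets or exceeds the £99,700 cutoff, so the credit is £0.
Elderly Relief Credit: £99,700 is at or below the £318,700 threshold, so the full £1,040 applies.
First-Time Homebuyer Credit: £99,700 is at or below the £111,600 threshold, so the full £6,250 applies.
Earned Income Credit: £99,700 is at or above £88,700, so the credit is £0.
Total: £0 + £1,040 + £6,250 + £0 = £7,290.

£7,290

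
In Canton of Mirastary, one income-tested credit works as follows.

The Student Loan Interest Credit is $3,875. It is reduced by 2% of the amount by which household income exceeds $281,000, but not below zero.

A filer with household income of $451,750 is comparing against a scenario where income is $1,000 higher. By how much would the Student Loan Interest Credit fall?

$20

At $451,750 — 2% of the $170,750 excess over $281,000 is $3,415; credit = $3,875 − $3,415 = $460.
At $452,750 — 2% of the $171,750 excess over $281,000 is $3,435; credit = $3,875 − $3,435 = $440.
Lost: $460 − $440 = $20.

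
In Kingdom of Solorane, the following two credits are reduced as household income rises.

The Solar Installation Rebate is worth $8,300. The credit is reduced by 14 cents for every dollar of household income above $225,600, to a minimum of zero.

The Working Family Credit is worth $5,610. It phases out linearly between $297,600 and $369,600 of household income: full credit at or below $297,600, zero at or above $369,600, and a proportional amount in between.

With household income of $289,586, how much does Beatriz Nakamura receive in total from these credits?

Solar Installation Rebate: 14% of the $63,986 excess over $225,600 is $8,958.04 ≥ base, so the credit is $0.
Working Family Credit: $289,586 is at or below the $297,600 threshold, so the full $5,610 applies.
Total: $0 + $5,610 = $5,610.

$5,610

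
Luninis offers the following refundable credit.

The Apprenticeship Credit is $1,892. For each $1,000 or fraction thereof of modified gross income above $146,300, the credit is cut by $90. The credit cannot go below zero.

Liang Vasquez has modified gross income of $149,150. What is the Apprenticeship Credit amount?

Apprenticeship Credit: income exceeds $146,300 by $2,850, which is 3 full-or-partial $1,000 increments; reduction = 3 × $90 = $270, leaving $1,622.

$1,622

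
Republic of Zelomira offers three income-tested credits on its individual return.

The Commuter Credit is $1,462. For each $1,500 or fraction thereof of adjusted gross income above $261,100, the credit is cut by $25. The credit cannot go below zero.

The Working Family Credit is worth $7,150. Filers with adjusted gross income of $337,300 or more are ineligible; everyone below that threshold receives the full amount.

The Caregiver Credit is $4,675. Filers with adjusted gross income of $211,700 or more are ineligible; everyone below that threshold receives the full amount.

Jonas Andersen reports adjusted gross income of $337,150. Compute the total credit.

$7,337

Commuter Credit: income exceeds $261,100 by $76,050, which is 51 full-or-partial $1,500 increments; reduction = 51 × $25 = $1,275, leaving $187.
Working Family Credit: $337,150 is below the $337,300 cutoff, so the full $7,150 applies.
Caregiver Credit: $337,150 meets or exceeds the $211,700 cutoff, so the credit is $0.
Total: $187 + $7,150 + $0 = $7,337.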